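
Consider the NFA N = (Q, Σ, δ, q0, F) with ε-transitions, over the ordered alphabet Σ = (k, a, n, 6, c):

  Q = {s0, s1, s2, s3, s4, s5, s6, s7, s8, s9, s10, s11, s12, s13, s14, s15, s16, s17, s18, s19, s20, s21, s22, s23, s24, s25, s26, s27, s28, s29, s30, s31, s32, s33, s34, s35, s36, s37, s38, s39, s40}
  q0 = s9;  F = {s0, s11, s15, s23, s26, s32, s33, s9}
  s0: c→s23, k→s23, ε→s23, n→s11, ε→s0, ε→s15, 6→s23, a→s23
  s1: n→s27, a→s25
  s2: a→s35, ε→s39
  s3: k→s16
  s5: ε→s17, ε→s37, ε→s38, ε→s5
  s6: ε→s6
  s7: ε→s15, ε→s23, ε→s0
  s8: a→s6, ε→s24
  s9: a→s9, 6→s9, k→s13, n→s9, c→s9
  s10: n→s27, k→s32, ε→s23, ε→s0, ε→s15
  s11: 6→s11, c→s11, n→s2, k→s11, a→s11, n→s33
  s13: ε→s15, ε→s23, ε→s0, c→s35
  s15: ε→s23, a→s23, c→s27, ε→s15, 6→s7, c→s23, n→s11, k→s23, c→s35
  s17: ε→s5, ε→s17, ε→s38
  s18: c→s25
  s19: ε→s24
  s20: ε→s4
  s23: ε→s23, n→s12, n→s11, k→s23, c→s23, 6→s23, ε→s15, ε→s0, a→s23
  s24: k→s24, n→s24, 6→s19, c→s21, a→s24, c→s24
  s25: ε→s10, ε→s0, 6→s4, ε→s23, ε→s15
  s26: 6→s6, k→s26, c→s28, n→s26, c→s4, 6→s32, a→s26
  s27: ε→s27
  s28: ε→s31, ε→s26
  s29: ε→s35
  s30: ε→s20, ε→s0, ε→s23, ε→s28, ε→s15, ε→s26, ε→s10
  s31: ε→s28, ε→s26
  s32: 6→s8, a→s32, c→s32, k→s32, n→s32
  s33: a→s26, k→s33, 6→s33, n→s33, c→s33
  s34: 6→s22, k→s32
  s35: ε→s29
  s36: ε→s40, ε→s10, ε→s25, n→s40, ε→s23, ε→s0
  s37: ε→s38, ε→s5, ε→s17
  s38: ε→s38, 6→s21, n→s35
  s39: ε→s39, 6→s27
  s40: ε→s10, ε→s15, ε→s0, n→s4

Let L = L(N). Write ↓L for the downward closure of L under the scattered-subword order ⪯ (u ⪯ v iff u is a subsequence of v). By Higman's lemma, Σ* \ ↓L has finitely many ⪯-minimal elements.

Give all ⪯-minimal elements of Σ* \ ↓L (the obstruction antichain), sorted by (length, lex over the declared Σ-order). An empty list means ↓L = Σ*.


|Q|=41, |F|=8, |δ|=129 (60 ε).
min D↑ (7 st, q0=0, F={6}): 0:k→1,a→0,n→0,6→0,c→0 1:k→1,a→1,n→2,6→1,c→1 2:k→2,a→2,n→3,6→2,c→2 3:k→3,a→4,n→3,6→3,c→3 4:k→4,a→4,n→4,6→5,c→4 5:k→5,a→5,n→5,6→6,c→5 6:k→6,a→6,n→6,6→6,c→6.
'knna66': |S_i|=[24, 23, 18, 16, 12, 6, 5] end={s19,s21,s24,s6,s8} — reject; 6/6 del acc.
1 minimals (antichain).

min(Σ*\↓L) = [knna66].


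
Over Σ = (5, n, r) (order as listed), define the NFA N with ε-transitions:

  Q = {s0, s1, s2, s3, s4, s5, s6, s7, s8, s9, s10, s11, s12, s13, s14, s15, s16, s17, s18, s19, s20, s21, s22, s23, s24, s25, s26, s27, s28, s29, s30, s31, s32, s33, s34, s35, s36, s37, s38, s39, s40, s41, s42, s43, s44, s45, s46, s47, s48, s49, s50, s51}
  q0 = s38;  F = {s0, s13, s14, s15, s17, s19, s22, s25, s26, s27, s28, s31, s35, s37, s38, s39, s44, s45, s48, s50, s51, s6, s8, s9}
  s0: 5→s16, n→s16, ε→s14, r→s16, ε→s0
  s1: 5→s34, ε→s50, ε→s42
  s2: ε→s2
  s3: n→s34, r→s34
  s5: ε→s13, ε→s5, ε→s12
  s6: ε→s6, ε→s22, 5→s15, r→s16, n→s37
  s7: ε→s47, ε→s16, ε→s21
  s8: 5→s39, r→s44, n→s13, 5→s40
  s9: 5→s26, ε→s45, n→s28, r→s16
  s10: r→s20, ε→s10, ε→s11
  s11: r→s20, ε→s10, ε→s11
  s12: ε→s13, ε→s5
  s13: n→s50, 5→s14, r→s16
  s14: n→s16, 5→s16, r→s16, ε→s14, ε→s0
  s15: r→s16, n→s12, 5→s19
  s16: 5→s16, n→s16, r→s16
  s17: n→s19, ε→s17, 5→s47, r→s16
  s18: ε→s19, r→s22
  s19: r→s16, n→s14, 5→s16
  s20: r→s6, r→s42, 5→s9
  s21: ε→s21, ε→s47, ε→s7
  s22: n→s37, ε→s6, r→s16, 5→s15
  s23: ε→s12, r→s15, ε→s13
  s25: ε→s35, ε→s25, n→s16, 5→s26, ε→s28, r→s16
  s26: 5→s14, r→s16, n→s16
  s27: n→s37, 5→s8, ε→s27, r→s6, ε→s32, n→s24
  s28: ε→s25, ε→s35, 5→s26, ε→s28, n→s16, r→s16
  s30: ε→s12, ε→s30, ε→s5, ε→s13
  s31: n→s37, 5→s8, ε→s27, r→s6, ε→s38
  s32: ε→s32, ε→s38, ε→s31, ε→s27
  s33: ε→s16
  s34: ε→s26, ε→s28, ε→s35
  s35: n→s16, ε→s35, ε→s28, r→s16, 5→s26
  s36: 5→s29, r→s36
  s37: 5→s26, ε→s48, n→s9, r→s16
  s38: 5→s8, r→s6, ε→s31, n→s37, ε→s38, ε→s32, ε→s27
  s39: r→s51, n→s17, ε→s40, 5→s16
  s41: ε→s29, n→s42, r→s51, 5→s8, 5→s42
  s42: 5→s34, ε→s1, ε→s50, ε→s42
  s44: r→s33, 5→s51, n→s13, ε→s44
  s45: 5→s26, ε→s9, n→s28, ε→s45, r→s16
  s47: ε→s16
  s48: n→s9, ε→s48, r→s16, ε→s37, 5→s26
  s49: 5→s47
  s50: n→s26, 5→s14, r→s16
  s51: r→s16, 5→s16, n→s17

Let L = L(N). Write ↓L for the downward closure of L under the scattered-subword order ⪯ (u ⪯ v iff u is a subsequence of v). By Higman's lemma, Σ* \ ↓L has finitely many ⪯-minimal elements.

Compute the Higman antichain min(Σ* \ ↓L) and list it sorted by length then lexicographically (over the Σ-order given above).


|Q|=52, |F|=24, |δ|=165 (70 ε).
min D↑ (17 st, q0=0, F={9}): 0:5→1,n→2,r→3 1:5→4,n→5,r→6 2:5→7,n→8,r→9 3:5→10,n→2,r→9 4:5→9,n→11,r→12 5:5→13,n→14,r→9 6:5→12,n→5,r→9 7:5→13,n→9,r→9 8:5→7,n→15,r→9 9:5→9,n→9,r→9 10:5→16,n→5,r→9 11:5→9,n→16,r→9 12:5→9,n→11,r→9 13:5→9,n→9,r→9 14:5→13,n→7,r→9 15:5→7,n→9,r→9 16:5→9,n→13,r→9 [Hopcroft].
'nr': run [32, 19, 1] end={s16} — reject; 2/2 single-dels accept.
'rr': |S_i|=[32, 24, 2] end={s16,s33} — reject; 2/2 deletions ∈↓L.
'555': N↓-sim [32, 18, 9, 2] end={s16,s47} — reject; 3/3 deletions ∈↓L.
'n5n': run [32, 19, 5, 1] end={s16} — reject; 3/3 single-dels accept.
'nnnn': N↓-sim [32, 19, 11, 7, 1] end={s16} rej; 4/4 del acc.
'r55nn': N↓-sim [32, 24, 13, 5, 3, 1] end={s16} rej; 5/5 deletions ∈↓L.
6 minimals (antichain).

min(Σ*\↓L) = [nr, rr, 555, n5n, nnnn, r55nn].


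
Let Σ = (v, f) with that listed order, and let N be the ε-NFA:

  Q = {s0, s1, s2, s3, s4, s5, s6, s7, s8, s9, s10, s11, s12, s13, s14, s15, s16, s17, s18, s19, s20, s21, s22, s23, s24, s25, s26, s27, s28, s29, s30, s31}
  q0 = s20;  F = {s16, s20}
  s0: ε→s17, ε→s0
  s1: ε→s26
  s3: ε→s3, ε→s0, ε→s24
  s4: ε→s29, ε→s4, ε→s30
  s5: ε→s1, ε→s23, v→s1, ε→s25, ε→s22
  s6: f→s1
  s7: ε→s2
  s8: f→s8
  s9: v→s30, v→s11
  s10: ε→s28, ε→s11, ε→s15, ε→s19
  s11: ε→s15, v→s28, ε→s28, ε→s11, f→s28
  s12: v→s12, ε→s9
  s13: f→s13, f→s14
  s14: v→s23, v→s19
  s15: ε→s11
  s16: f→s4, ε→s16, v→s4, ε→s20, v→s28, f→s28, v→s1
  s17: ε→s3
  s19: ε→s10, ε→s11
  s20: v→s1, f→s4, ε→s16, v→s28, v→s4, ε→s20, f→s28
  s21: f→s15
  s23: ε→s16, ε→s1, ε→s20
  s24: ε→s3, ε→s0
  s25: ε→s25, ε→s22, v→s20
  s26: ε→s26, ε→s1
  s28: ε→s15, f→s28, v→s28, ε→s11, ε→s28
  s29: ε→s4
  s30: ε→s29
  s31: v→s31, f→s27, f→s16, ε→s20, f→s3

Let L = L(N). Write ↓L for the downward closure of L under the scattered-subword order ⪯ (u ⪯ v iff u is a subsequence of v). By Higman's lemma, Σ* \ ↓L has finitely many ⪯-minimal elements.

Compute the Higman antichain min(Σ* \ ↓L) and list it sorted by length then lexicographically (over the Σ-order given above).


A = [v, f].

|Q|=32, |F|=2, |δ|=75 (45 ε).
min D↑ (2 st, q0=0, F={1}): 0:v→1,f→1 1:v→1,f→1.
'v': run [10, 8] end={s1,s11,s15,s26,s28,s29,s30,s4} rej; 1/1 single-dels accept.
'f': run [10, 6] end={s11,s15,s28,s29,s30,s4} rej; 1/1 deletions ∈↓L.
2 minimals (antichain).


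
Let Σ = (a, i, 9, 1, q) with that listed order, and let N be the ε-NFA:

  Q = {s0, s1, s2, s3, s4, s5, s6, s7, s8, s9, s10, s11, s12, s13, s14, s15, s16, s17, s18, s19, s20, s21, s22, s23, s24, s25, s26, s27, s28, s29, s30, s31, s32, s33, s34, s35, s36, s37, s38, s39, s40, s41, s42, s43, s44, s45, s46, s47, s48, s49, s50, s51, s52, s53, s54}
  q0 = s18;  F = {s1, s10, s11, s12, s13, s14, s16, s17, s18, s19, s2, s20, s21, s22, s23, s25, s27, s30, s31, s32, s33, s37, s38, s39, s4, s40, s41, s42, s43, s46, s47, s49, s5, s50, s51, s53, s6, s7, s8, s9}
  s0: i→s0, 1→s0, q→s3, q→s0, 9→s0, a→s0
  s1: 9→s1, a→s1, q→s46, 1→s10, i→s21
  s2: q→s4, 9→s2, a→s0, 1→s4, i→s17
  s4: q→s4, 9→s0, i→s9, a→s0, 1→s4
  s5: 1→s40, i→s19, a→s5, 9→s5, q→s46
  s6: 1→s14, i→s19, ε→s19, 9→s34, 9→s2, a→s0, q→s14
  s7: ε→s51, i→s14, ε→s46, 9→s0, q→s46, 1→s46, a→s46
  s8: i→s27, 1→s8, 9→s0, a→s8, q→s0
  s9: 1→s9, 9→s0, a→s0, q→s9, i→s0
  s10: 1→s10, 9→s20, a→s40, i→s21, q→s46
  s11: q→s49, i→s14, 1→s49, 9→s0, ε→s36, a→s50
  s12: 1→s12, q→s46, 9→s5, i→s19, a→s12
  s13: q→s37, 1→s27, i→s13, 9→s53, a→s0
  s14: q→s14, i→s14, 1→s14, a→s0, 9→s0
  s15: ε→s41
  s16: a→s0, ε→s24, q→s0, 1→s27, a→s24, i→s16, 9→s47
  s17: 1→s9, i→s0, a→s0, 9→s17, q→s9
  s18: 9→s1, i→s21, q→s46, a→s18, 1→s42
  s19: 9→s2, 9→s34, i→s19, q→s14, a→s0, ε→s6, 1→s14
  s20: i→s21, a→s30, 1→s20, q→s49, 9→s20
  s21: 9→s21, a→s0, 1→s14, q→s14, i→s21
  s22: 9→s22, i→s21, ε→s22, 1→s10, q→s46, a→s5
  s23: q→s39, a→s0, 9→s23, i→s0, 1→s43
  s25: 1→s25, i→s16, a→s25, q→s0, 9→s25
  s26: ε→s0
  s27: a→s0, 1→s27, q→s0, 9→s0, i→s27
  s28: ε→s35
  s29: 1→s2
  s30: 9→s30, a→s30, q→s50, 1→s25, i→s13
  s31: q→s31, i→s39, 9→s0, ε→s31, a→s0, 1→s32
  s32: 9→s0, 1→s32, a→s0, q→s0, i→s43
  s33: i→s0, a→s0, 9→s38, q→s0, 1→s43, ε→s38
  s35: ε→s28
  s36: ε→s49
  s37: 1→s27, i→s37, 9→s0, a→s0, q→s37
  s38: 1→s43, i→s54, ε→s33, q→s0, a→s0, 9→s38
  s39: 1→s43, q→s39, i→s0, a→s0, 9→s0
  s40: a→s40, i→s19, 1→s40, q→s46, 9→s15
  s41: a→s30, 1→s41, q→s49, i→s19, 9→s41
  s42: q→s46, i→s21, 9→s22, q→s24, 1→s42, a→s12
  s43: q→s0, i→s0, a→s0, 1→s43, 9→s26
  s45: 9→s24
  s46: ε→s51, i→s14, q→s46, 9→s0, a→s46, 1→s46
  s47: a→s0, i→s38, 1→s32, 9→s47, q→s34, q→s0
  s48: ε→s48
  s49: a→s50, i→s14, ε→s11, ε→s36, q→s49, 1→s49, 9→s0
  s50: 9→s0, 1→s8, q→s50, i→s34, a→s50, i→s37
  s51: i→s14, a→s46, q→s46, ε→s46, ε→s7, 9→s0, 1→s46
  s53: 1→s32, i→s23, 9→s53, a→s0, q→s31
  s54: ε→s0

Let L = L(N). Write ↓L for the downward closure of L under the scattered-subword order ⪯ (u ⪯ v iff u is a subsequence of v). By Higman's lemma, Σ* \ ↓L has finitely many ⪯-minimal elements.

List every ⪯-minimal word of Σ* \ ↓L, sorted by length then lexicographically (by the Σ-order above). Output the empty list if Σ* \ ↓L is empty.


|Q|=55, |F|=40, |δ|=236 (22 ε).
min D↑ (36 st, q0=0, F={5}): 0:a→0,i→1,9→2,1→3,q→4 1:a→5,i→1,9→1,1→6,q→6 2:a→2,i→1,9→2,1→7,q→4 3:a→8,i→1,9→9,1→3,q→4 4:a→4,i→6,9→5,1→4,q→4 5:a→5,i→5,9→5,1→5,q→5 6:a→5,i→6,9→5,1→6,q→6 7:a→10,i→1,9→11,1→7,q→4 8:a→8,i→12,9→13,1→8,q→4 9:a→13,i→1,9→9,1→7,q→4 10:a→10,i→12,9→14,1→10,q→4 11:a→15,i→1,9→11,1→11,q→16 12:a→5,i→12,9→17,1→6,q→6 13:a→13,i→12,9→13,1→10,q→4 14:a→15,i→12,9→14,1→14,q→16 15:a→15,i→18,9→15,1→19,q→20 16:a→20,i→6,9→5,1→16,q→16 17:a→5,i→21,9→17,1→22,q→22 18:a→5,i→18,9→23,1→24,q→25 19:a→19,i→26,9→19,1→19,q→5 20:a→20,i→25,9→5,1→27,q→20 21:a→5,i→5,9→21,1→28,q→28 22:a→5,i→28,9→5,1→22,q→22 23:a→5,i→29,9→23,1→30,q→31 24:a→5,i→24,9→5,1→24,q→5 25:a→5,i→25,9→5,1→24,q→25 26:a→5,i→26,9→32,1→24,q→5 27:a→27,i→24,9→5,1→27,q→5 28:a→5,i→5,9→5,1→28,q→28 29:a→5,i→5,9→29,1→33,q→34 30:a→5,i→33,9→5,1→30,q→5 31:a→5,i→34,9→5,1→30,q→31 32:a→5,i→35,9→32,1→30,q→5 33:a→5,i→5,9→5,1→33,q→5 34:a→5,i→5,9→5,1→33,q→34 35:a→5,i→5,9→35,1→33,q→5 (ε-aug+det+¬).
'ia': N↓-sim [48, 27, 3] end={s0,s24,s3} rej; 2/2 del acc.
'q9': run [48, 22, 3] end={s0,s26,s3} — reject; 2/2 single-dels accept.
'i19': |S_i|=[48, 27, 9, 3] end={s0,s26,s3} — reject; 3/3 single-dels accept.
'919a1q': |S_i|=[48, 45, 42, 37, 23, 15, 3] end={s0,s3,s34} — reject; 6/6 single-dels accept.
'1ai9ii': run [48, 46, 41, 26, 18, 11, 3] end={s0,s3,s54} ∉↓L; 6/6 del acc.
5 words, ⪯-incomp.

A = [ia, q9, i19, 919a1q, 1ai9ii].


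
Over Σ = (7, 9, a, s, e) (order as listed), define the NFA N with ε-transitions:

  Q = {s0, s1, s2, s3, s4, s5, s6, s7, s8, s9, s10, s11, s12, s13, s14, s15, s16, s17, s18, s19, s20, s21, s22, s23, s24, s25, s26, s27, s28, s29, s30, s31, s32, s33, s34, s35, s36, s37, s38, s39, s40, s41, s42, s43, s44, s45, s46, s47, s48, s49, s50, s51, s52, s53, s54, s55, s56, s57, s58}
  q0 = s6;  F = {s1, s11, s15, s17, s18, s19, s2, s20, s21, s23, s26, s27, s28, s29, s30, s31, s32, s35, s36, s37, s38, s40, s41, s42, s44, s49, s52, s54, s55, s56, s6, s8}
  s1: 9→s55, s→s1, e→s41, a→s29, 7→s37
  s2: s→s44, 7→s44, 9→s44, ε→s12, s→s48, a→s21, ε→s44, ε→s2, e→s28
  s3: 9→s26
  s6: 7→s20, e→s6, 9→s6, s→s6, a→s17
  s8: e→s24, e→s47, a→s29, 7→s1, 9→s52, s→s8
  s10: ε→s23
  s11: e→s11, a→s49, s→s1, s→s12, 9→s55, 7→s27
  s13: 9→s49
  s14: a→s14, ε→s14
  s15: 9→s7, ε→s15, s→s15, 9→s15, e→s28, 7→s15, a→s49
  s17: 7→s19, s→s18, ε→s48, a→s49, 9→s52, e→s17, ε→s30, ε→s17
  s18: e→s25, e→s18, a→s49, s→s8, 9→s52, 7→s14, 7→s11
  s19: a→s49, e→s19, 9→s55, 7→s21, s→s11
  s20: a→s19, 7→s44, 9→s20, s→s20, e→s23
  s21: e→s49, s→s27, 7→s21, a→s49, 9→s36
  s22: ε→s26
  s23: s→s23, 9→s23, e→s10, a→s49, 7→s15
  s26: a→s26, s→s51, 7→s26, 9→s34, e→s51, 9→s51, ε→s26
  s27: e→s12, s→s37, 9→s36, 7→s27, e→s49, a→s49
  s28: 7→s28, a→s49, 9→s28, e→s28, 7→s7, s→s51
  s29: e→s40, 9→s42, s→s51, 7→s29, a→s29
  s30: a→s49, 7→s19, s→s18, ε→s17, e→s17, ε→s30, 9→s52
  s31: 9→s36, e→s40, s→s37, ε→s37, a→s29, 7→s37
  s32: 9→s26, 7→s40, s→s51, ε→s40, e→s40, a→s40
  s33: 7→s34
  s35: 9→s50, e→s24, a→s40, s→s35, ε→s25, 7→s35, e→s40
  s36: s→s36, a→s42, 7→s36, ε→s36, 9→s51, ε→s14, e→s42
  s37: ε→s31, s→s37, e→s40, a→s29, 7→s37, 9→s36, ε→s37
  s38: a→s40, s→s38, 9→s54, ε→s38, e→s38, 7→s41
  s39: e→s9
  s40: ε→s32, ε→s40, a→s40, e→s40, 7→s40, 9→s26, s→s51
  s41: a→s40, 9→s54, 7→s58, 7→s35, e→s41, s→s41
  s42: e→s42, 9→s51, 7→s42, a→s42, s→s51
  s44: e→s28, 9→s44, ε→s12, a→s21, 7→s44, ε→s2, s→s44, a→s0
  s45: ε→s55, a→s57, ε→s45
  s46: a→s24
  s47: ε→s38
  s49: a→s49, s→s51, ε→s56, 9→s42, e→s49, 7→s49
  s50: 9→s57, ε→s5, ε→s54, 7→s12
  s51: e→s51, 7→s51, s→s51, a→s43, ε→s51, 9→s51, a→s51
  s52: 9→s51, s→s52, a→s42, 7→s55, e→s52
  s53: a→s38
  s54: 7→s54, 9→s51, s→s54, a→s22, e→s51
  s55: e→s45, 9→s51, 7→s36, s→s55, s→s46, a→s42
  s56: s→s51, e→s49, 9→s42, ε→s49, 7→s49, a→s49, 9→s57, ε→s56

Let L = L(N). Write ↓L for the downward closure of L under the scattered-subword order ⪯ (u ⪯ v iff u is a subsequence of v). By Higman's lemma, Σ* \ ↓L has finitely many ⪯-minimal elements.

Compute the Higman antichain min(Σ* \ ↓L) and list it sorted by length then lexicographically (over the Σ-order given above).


Antichain: [a99, aas, 77es, 7eas, asse9e].

|Q|=59, |F|=32, |δ|=224 (34 ε).
min D↑ (28 st, q0=0, F={14}): 0:7→1,9→0,a→2,s→0,e→0 1:7→3,9→1,a→4,s→1,e→5 2:7→4,9→6,a→7,s→8,e→2 3:7→3,9→3,a→9,s→3,e→10 4:7→9,9→11,a→7,s→12,e→4 5:7→13,9→5,a→7,s→5,e→5 6:7→11,9→14,a→15,s→6,e→6 7:7→7,9→15,a→7,s→14,e→7 8:7→12,9→6,a→7,s→16,e→8 9:7→9,9→17,a→7,s→18,e→7 10:7→10,9→10,a→7,s→14,e→10 11:7→17,9→14,a→15,s→11,e→11 12:7→18,9→11,a→7,s→19,e→12 13:7→13,9→13,a→7,s→13,e→10 14:7→14,9→14,a→14,s→14,e→14 15:7→15,9→14,a→15,s→14,e→15 16:7→19,9→6,a→20,s→16,e→21 17:7→17,9→14,a→15,s→17,e→15 18:7→18,9→17,a→7,s→22,e→7 19:7→22,9→11,a→20,s→19,e→23 20:7→20,9→15,a→20,s→14,e→24 21:7→23,9→25,a→24,s→21,e→21 22:7→22,9→17,a→20,s→22,e→24 23:7→26,9→25,a→24,s→23,e→23 24:7→24,9→27,a→24,s→14,e→24 25:7→25,9→14,a→27,s→25,e→14 26:7→26,9→25,a→24,s→26,e→24 27:7→27,9→14,a→27,s→14,e→14 [Hopcroft].
'a99': N↓-sim [51, 42, 18, 4] end={s34,s43,s51,s57} rej; 3/3 del acc.
'aas': run [51, 42, 14, 2] end={s43,s51} rej; 3/3 deletions ∈↓L.
'77es': N↓-sim [51, 43, 33, 14, 2] end={s43,s51} — reject; 4/4 single-dels accept.
'7eas': run [51, 43, 38, 14, 2] end={s43,s51} — reject; 4/4 single-dels accept.
'asse9e': run [51, 42, 36, 31, 26, 10, 2] end={s43,s51} — reject; 6/6 del acc.
5 minimals (antichain).


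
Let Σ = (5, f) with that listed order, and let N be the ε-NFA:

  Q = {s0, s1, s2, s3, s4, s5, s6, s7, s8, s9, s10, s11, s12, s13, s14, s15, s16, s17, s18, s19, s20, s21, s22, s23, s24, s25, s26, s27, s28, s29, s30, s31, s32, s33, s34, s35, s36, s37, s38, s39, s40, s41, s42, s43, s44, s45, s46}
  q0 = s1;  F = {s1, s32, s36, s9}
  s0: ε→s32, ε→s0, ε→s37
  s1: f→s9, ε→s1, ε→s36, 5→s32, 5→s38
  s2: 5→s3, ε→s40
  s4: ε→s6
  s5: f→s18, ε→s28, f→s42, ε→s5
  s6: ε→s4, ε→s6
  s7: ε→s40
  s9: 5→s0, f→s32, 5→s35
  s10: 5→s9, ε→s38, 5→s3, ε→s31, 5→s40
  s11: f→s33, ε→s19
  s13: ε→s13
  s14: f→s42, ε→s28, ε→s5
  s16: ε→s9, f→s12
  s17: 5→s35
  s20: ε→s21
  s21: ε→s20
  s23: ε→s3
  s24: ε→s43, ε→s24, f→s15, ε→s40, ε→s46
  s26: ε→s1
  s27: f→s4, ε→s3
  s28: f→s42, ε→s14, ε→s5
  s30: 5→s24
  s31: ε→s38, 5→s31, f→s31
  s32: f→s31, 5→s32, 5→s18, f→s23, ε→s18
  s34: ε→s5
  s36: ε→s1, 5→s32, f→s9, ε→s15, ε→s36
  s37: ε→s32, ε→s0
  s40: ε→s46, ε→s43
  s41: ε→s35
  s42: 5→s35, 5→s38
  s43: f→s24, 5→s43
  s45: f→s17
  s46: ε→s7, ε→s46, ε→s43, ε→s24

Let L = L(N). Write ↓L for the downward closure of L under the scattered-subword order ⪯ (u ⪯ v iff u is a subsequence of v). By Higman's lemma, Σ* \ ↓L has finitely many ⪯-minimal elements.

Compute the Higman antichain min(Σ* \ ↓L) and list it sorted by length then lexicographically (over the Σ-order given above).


Antichain: [5f, fff].

|Q|=47, |F|=4, |δ|=78 (45 ε).
min D↑ (4 st, q0=0, F={3}): 0:5→1,f→2 1:5→1,f→3 2:5→1,f→1 3:5→3,f→3.
'5f': |S_i|=[13, 9, 4] end={s23,s3,s31,s38} ∉↓L; 2/2 single-dels accept.
'fff': run [13, 10, 6, 4] end={s23,s3,s31,s38} rej; 3/3 del acc.
2 obstructions.


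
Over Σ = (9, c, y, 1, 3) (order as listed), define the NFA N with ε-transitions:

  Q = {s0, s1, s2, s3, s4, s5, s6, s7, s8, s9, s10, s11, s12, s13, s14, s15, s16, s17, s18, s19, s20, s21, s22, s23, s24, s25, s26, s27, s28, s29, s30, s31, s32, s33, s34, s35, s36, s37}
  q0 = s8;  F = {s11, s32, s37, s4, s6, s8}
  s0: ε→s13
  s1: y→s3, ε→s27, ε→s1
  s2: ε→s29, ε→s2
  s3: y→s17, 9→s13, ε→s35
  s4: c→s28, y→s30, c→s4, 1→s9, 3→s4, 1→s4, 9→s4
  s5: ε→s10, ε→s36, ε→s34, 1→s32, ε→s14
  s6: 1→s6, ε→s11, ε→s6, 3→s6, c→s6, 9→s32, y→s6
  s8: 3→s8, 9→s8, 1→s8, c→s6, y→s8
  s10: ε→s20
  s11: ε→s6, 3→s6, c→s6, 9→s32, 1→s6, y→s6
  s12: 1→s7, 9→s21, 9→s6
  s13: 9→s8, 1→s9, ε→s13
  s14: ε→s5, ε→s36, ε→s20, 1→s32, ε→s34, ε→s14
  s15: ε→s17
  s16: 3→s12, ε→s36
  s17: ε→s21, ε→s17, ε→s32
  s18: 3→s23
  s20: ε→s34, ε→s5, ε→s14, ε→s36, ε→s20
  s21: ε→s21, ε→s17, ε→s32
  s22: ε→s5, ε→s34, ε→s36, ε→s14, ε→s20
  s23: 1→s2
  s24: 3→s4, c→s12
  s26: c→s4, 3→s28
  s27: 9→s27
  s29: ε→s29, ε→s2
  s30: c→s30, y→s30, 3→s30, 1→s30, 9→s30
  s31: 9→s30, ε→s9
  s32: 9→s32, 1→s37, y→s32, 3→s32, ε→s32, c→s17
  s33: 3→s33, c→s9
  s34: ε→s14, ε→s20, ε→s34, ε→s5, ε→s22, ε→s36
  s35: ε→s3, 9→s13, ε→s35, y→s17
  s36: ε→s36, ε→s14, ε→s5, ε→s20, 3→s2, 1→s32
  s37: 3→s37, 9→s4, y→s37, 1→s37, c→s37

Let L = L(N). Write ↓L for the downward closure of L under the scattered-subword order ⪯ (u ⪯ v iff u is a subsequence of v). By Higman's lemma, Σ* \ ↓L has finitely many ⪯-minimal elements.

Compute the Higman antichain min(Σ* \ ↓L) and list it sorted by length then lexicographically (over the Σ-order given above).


|Q|=38, |F|=6, |δ|=116 (54 ε).
min D↑ (6 st, q0=0, F={5}): 0:9→0,c→1,y→0,1→0,3→0 1:9→2,c→1,y→1,1→1,3→1 2:9→2,c→2,y→2,1→3,3→2 3:9→4,c→3,y→3,1→3,3→3 4:9→4,c→4,y→5,1→4,3→4 5:9→5,c→5,y→5,1→5,3→5 (ε-aug+det+¬).
'c919y': |S_i|=[11, 10, 8, 5, 4, 1] end={s30} rej; 5/5 del acc.
1 words, ⪯-incomp.

min(Σ*\↓L) = [c919y].


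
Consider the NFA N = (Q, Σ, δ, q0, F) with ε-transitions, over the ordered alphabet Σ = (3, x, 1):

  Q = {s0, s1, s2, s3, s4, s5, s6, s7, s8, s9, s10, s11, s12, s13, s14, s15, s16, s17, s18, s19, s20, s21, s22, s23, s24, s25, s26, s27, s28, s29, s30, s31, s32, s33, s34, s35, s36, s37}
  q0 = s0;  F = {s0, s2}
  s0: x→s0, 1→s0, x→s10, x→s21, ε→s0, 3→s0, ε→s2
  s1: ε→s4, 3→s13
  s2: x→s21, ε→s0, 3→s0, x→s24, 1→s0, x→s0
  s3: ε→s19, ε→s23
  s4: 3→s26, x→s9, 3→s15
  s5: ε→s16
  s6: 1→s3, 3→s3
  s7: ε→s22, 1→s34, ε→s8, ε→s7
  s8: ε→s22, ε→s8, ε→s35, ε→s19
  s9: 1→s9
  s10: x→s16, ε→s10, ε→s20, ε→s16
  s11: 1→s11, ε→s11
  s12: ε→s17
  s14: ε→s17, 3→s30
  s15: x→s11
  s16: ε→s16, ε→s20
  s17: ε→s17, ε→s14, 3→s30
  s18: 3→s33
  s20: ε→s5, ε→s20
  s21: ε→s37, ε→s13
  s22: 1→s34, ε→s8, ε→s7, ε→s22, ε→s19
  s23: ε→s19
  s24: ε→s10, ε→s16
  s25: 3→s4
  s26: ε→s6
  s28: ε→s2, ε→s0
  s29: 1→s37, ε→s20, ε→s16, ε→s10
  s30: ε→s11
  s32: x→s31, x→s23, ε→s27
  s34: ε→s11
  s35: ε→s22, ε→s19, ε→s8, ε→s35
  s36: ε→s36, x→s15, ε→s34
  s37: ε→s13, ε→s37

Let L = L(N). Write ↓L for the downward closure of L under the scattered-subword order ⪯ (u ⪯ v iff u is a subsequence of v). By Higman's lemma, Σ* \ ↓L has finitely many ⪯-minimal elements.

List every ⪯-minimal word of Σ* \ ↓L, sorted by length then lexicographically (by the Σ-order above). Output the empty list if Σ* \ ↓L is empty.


|Q|=38, |F|=2, |δ|=82 (52 ε).
min D↑ (1 st, q0=0, F={}): 0:3→0,x→0,1→0.
L(D↑) = ∅ ⇒ ↓L = Σ*.

min(Σ*\↓L) = [].


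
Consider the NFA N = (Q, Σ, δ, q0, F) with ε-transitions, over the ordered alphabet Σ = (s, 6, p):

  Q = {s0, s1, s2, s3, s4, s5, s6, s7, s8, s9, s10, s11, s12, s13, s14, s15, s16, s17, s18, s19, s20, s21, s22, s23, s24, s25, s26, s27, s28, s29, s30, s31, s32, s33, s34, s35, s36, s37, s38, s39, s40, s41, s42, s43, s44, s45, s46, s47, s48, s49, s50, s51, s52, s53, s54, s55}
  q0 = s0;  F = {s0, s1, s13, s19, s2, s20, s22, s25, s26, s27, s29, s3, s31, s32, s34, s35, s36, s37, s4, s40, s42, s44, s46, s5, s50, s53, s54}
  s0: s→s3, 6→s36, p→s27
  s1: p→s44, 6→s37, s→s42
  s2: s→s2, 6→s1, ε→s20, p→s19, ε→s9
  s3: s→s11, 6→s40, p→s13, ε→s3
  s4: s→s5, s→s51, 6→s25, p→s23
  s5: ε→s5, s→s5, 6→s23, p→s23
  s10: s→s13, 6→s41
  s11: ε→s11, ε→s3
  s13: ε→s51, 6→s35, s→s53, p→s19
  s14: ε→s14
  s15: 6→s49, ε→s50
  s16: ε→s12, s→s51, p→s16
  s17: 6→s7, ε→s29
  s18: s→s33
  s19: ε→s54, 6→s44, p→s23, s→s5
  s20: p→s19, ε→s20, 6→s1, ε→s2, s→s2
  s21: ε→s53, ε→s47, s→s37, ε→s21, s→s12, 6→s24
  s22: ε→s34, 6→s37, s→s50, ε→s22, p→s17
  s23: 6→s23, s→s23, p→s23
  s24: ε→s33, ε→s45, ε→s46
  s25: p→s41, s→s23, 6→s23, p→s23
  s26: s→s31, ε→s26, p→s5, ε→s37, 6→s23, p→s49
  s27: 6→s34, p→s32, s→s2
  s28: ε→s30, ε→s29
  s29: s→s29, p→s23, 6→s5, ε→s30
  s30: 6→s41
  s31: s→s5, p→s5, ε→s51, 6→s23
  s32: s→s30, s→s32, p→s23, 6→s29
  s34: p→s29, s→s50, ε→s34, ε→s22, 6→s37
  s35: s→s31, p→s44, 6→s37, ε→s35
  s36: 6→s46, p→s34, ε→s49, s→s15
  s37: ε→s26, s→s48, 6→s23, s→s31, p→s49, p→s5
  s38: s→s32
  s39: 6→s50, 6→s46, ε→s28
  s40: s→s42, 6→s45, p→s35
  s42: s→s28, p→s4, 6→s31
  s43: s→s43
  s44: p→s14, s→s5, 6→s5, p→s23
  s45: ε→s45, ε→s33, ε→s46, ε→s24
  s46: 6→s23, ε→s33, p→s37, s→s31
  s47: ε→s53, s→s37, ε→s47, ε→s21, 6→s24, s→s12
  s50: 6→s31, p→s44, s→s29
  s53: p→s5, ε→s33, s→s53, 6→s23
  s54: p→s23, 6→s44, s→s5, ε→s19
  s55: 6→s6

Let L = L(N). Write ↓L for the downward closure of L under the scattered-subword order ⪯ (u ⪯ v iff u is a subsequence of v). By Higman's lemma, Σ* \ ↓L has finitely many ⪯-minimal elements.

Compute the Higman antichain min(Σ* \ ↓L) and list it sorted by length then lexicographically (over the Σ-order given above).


Antichain: [666, ppp, sps6, 6ssp, 6spp, s6sp6s].

|Q|=56, |F|=27, |δ|=154 (44 ε).
min D↑ (24 st, q0=0, F={18}): 0:s→1,6→2,p→3 1:s→1,6→4,p→5 2:s→6,6→7,p→8 3:s→9,6→8,p→10 4:s→11,6→7,p→12 5:s→13,6→12,p→14 6:s→15,6→16,p→17 7:s→16,6→18,p→19 8:s→6,6→19,p→15 9:s→9,6→20,p→14 10:s→10,6→15,p→18 11:s→15,6→16,p→21 12:s→16,6→19,p→17 13:s→13,6→18,p→22 14:s→22,6→17,p→18 15:s→15,6→22,p→18 16:s→22,6→18,p→22 17:s→22,6→22,p→18 18:s→18,6→18,p→18 19:s→16,6→18,p→22 20:s→11,6→19,p→17 21:s→22,6→23,p→18 22:s→22,6→18,p→18 23:s→18,6→18,p→18 (ε-aug+det+¬).
'666': N↓-sim [43, 31, 15, 1] end={s23} — reject; 3/3 single-dels accept.
'ppp': run [43, 34, 16, 3] end={s14,s23,s41} ∉↓L; 3/3 single-dels accept.
'sps6': N↓-sim [43, 36, 19, 7, 1] end={s23} — reject; 4/4 deletions ∈↓L.
'6ssp': run [43, 31, 17, 7, 1] end={s23} ∉↓L; 4/4 del acc.
'6spp': run [43, 31, 17, 8, 3] end={s14,s23,s41} ∉↓L; 4/4 del acc.
's6sp6s': run [43, 36, 24, 12, 6, 3, 1] end={s23} ∉↓L; 6/6 deletions ∈↓L.
6 obstructions.


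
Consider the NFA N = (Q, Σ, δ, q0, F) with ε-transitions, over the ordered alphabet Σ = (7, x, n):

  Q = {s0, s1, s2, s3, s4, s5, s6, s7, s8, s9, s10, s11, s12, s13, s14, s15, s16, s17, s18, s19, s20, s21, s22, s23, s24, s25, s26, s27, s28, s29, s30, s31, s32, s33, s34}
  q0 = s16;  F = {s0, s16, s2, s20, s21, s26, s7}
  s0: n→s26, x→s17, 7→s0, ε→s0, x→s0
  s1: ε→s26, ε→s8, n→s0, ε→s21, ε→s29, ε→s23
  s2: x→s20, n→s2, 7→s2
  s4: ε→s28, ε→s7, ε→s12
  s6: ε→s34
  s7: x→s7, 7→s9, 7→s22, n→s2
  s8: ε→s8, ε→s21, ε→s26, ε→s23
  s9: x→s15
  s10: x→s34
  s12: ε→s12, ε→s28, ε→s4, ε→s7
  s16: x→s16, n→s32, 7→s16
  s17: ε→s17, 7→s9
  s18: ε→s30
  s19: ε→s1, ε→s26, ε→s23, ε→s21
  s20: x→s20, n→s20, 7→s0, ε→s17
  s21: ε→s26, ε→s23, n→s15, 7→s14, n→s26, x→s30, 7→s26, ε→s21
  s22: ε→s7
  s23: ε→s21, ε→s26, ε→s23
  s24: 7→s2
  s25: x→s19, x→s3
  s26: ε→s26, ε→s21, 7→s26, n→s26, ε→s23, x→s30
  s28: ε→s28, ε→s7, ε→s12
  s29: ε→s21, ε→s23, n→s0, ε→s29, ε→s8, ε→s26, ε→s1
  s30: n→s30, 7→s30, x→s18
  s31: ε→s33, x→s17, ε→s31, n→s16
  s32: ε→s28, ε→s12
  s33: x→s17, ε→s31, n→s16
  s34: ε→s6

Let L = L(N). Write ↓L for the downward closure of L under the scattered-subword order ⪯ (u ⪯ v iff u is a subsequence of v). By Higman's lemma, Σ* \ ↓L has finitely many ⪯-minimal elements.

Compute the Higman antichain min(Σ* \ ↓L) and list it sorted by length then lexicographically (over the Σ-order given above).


Antichain: [nnx7nx].

|Q|=35, |F|=7, |δ|=90 (50 ε).
min D↑ (7 st, q0=0, F={6}): 0:7→0,x→0,n→1 1:7→1,x→1,n→2 2:7→2,x→3,n→2 3:7→4,x→3,n→3 4:7→4,x→4,n→5 5:7→5,x→6,n→5 6:7→6,x→6,n→6.
'nnx7nx': N↓-sim [19, 18, 12, 11, 10, 7, 2] end={s18,s30} — reject; 6/6 del acc.
1 obstructions.


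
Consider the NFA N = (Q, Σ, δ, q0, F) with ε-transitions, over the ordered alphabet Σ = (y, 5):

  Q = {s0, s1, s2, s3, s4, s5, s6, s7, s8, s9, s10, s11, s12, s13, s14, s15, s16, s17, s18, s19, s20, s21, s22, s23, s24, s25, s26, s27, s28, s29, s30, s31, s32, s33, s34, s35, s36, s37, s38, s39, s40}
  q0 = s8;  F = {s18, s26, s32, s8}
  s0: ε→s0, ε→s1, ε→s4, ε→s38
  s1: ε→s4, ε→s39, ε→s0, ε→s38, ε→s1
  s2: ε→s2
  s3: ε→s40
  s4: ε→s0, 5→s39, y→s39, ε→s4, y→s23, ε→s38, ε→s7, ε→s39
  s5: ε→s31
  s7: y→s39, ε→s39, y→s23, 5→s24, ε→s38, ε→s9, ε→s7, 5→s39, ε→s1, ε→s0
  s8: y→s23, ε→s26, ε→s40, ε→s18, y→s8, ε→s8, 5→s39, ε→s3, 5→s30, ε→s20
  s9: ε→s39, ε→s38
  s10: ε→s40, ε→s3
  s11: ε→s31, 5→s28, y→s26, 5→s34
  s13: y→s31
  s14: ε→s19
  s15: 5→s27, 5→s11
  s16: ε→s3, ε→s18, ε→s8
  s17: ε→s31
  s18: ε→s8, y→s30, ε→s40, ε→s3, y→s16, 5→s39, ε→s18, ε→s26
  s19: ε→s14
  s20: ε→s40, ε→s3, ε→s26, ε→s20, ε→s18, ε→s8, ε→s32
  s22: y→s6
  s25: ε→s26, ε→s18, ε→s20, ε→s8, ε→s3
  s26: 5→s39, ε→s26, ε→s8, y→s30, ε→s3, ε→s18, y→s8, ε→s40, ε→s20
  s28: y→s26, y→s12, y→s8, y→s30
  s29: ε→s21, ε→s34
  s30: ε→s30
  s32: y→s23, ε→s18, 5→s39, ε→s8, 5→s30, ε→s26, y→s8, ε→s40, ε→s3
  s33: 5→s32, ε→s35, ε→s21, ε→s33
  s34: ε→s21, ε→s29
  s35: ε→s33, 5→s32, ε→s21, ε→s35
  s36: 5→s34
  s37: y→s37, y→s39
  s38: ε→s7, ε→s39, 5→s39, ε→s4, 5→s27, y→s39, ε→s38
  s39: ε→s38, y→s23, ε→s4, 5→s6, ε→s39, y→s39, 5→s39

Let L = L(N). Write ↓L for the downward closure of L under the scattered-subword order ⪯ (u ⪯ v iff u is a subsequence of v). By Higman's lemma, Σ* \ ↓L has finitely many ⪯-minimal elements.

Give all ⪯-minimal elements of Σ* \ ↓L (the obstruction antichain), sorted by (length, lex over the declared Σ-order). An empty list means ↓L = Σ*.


A = [5].

|Q|=41, |F|=4, |δ|=130 (86 ε).
min D↑ (2 st, q0=0, F={1}): 0:y→0,5→1 1:y→1,5→1 [Hopcroft].
'5': N↓-sim [20, 12] end={s0,s1,s23,s24,s27,s30,s38,s39,s4,s6,s7,s9} rej; 1/1 deletions ∈↓L.
1 obstructions.


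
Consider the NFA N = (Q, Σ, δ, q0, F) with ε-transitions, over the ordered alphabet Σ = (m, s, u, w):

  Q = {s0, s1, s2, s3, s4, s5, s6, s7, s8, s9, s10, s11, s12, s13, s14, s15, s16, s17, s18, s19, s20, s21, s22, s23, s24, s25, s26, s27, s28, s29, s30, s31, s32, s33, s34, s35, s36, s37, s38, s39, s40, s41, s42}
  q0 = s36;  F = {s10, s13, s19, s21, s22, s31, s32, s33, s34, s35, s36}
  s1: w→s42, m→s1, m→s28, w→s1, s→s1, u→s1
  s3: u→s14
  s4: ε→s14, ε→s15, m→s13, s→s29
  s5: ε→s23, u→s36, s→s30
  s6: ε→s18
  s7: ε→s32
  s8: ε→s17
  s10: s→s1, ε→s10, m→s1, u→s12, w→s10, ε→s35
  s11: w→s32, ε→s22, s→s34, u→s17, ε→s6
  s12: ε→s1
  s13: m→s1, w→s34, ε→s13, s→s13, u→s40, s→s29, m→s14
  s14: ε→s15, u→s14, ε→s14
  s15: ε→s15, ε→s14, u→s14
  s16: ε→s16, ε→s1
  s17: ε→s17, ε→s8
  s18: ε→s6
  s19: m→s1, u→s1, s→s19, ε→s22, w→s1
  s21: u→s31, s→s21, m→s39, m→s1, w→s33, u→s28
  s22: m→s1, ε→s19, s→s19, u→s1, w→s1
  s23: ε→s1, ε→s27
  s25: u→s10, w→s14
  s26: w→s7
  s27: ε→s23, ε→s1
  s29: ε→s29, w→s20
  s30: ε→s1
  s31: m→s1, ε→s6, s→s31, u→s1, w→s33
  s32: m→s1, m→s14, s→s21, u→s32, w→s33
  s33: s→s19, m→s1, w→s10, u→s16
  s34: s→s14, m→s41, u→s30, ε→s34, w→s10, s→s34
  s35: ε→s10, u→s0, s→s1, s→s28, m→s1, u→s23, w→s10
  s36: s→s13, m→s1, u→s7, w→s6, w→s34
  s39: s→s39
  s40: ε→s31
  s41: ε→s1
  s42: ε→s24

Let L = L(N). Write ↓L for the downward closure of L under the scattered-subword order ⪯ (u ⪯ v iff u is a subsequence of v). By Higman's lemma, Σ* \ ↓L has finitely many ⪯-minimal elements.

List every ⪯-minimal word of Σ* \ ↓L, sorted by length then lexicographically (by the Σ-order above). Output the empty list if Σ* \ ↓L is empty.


|Q|=43, |F|=11, |δ|=109 (35 ε).
min D↑ (10 st, q0=0, F={1}): 0:m→1,s→2,u→3,w→4 1:m→1,s→1,u→1,w→1 2:m→1,s→2,u→5,w→4 3:m→1,s→6,u→3,w→7 4:m→1,s→4,u→1,w→8 5:m→1,s→5,u→1,w→7 6:m→1,s→6,u→5,w→7 7:m→1,s→9,u→1,w→8 8:m→1,s→1,u→1,w→8 9:m→1,s→9,u→1,w→1 (ε-aug+det+¬).
'm': run [31, 8] end={s1,s14,s15,s24,s28,s39,s41,s42} — reject; 1/1 del acc.
'wu': |S_i|=[31, 22, 12] end={s0,s1,s12,s14,s15,s16,s23,s24,s27,s28,s30,s42} — reject; 2/2 single-dels accept.
'suu': N↓-sim [31, 28, 21, 11] end={s0,s1,s12,s14,s15,s16,s23,s24,s27,s28,s42} rej; 3/3 single-dels accept.
'wws': run [31, 22, 10, 4] end={s1,s24,s28,s42} rej; 3/3 single-dels accept.
'uwsw': |S_i|=[31, 25, 14, 6, 4] end={s1,s24,s28,s42} — reject; 4/4 del acc.
5 minimals (antichain).

A = [m, wu, suu, wws, uwsw].


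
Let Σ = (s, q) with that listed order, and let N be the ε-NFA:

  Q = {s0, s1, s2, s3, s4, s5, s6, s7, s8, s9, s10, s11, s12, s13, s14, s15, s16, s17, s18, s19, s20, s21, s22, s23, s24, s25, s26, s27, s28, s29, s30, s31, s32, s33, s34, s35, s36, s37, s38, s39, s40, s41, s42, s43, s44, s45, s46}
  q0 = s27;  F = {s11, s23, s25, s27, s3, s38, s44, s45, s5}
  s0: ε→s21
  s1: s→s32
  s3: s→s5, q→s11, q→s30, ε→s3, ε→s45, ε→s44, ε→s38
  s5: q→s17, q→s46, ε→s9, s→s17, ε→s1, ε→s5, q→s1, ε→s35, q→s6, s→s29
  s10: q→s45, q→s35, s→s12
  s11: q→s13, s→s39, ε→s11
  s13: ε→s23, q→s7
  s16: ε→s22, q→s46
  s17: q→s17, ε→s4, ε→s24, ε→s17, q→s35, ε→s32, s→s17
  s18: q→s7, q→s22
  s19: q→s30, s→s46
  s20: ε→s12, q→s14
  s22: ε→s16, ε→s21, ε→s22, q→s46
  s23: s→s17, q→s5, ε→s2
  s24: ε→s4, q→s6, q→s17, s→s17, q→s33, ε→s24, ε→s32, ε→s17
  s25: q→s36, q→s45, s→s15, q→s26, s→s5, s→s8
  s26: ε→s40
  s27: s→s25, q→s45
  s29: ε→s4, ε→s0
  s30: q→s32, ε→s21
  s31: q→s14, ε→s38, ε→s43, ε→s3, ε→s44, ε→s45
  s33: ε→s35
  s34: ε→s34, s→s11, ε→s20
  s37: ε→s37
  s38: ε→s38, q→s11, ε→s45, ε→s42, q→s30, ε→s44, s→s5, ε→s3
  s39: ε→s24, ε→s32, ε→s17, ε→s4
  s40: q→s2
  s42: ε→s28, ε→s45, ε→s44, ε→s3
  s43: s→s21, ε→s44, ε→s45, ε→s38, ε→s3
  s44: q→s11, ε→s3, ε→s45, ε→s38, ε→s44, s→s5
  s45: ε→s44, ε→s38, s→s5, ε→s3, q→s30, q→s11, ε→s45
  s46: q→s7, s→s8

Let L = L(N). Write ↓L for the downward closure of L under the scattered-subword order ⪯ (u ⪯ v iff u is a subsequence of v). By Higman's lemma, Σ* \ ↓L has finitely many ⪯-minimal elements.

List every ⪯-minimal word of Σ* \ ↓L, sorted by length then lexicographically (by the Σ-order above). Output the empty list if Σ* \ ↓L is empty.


|Q|=47, |F|=9, |δ|=118 (63 ε).
min D↑ (7 st, q0=0, F={5}): 0:s→1,q→2 1:s→3,q→2 2:s→3,q→4 3:s→5,q→5 4:s→5,q→6 5:s→5,q→5 6:s→5,q→3 (ε-aug+det+¬).
'sss': run [34, 33, 18, 11] end={s0,s17,s21,s24,s29,s32,s33,s35,s4,s6,s8} — reject; 3/3 del acc.
'ssq': N↓-sim [34, 33, 18, 11] end={s1,s17,s24,s32,s33,s35,s4,s46,s6,s7,s8} — reject; 3/3 single-dels accept.
'qss': |S_i|=[34, 31, 17, 11] end={s0,s17,s21,s24,s29,s32,s33,s35,s4,s6,s8} rej; 3/3 del acc.
'qsq': run [34, 31, 17, 11] end={s1,s17,s24,s32,s33,s35,s4,s46,s6,s7,s8} rej; 3/3 single-dels accept.
'qqs': |S_i|=[34, 31, 22, 12] end={s0,s17,s21,s24,s29,s32,s33,s35,s39,s4,s6,s8} — reject; 3/3 deletions ∈↓L.
'qqqqq': |S_i|=[34, 31, 22, 19, 16, 11] end={s1,s17,s24,s32,s33,s35,s4,s46,s6,s7,s8} ∉↓L; 5/5 deletions ∈↓L.
6 obstructions.

min(Σ*\↓L) = [sss, ssq, qss, qsq, qqs, qqqqq].


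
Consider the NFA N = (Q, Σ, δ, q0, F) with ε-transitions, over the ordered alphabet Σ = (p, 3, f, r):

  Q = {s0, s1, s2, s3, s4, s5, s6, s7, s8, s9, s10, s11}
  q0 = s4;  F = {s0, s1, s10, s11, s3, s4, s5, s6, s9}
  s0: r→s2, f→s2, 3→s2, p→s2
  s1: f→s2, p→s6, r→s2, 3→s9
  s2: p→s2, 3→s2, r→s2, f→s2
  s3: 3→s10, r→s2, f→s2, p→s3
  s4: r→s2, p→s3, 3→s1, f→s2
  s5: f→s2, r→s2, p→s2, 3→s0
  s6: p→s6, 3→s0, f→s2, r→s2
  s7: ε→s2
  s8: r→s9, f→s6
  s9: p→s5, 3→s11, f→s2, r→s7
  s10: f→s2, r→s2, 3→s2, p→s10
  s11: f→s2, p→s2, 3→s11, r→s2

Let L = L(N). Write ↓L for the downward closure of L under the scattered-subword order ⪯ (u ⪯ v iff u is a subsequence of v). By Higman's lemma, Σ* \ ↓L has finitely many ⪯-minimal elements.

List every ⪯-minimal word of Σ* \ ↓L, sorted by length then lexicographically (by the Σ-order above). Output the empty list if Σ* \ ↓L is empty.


|Q|=12, |F|=9, |δ|=43 (1 ε).
min D↑ (10 st, q0=0, F={3}): 0:p→1,3→2,f→3,r→3 1:p→1,3→4,f→3,r→3 2:p→5,3→6,f→3,r→3 3:p→3,3→3,f→3,r→3 4:p→4,3→3,f→3,r→3 5:p→5,3→7,f→3,r→3 6:p→8,3→9,f→3,r→3 7:p→3,3→3,f→3,r→3 8:p→3,3→7,f→3,r→3 9:p→3,3→9,f→3,r→3.
'f': |S_i|=[11, 1] end={s2} — reject; 1/1 deletions ∈↓L.
'r': run [11, 2] end={s2,s7} ∉↓L; 1/1 single-dels accept.
'p33': N↓-sim [11, 6, 3, 1] end={s2} rej; 3/3 single-dels accept.
'3p3p': N↓-sim [11, 9, 5, 2, 1] end={s2} rej; 4/4 deletions ∈↓L.
'33pp': N↓-sim [11, 9, 6, 3, 1] end={s2} rej; 4/4 single-dels accept.
'333p': run [11, 9, 6, 3, 1] end={s2} ∉↓L; 4/4 single-dels accept.
6 minimals (antichain).

min(Σ*\↓L) = [f, r, p33, 3p3p, 33pp, 333p].


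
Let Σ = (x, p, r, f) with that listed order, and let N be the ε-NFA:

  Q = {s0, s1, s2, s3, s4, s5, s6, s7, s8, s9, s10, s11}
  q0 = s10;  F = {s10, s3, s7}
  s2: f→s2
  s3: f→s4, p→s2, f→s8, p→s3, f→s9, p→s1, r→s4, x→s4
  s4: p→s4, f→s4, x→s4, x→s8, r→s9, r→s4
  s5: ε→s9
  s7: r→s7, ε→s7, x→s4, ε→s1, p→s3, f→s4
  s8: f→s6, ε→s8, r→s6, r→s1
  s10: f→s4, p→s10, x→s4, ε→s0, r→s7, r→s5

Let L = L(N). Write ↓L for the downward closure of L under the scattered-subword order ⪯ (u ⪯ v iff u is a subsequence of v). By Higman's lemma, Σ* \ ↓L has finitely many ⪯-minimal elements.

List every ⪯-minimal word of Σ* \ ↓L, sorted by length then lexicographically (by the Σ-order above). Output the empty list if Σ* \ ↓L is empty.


A = [x, f, rpr].

|Q|=12, |F|=3, |δ|=32 (5 ε).
min D↑ (4 st, q0=0, F={1}): 0:x→1,p→0,r→2,f→1 1:x→1,p→1,r→1,f→1 2:x→1,p→3,r→2,f→1 3:x→1,p→3,r→1,f→1.
'x': N↓-sim [11, 5] end={s1,s4,s6,s8,s9} rej; 1/1 deletions ∈↓L.
'f': N↓-sim [11, 6] end={s1,s2,s4,s6,s8,s9} ∉↓L; 1/1 single-dels accept.
'rpr': run [11, 9, 7, 5] end={s1,s4,s6,s8,s9} — reject; 3/3 single-dels accept.
3 minimals (antichain).


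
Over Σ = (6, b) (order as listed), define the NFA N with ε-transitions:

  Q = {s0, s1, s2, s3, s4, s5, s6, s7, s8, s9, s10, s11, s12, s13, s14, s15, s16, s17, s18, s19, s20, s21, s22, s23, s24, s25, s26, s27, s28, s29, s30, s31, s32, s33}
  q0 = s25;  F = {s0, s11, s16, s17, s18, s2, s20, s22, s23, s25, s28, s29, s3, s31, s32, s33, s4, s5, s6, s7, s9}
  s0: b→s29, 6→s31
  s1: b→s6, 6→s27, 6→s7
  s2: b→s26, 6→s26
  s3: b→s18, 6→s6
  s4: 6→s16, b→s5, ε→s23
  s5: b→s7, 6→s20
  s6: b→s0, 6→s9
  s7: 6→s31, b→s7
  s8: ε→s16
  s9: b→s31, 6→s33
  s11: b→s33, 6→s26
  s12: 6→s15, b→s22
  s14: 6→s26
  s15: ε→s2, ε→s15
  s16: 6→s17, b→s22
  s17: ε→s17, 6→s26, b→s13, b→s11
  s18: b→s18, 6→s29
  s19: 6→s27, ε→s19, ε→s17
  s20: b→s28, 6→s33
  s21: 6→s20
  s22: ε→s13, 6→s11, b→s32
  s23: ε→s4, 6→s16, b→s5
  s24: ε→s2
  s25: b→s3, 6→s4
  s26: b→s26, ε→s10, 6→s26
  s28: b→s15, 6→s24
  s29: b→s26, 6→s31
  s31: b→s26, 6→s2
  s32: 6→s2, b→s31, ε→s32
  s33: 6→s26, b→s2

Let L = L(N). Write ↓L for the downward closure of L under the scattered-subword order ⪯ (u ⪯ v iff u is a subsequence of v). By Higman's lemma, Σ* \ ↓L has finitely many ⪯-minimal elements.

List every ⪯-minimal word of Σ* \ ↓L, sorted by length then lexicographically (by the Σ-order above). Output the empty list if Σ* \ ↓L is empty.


|Q|=34, |F|=21, |δ|=65 (12 ε).
min D↑ (21 st, q0=0, F={14}): 0:6→1,b→2 1:6→3,b→4 2:6→5,b→6 3:6→7,b→8 4:6→9,b→10 5:6→11,b→12 6:6→13,b→6 7:6→14,b→15 8:6→15,b→16 9:6→17,b→18 10:6→19,b→10 11:6→17,b→19 12:6→19,b→13 13:6→19,b→14 14:6→14,b→14 15:6→14,b→17 16:6→20,b→19 17:6→14,b→20 18:6→20,b→20 19:6→20,b→14 20:6→14,b→14.
'6666': N↓-sim [26, 23, 16, 8, 2] end={s10,s26} — reject; 4/4 single-dels accept.
'bb6b': |S_i|=[26, 21, 13, 6, 2] end={s10,s26} ∉↓L; 4/4 deletions ∈↓L.
'b66bb': |S_i|=[26, 21, 14, 7, 4, 2] end={s10,s26} ∉↓L; 5/5 single-dels accept.
'b6bbb': run [26, 21, 14, 10, 6, 2] end={s10,s26} rej; 5/5 del acc.
'66bbbb': N↓-sim [26, 23, 16, 12, 7, 4, 2] end={s10,s26} rej; 6/6 single-dels accept.
'6b6bb6': run [26, 23, 17, 10, 7, 4, 2] end={s10,s26} rej; 6/6 del acc.
6 minimals (antichain).

Antichain: [6666, bb6b, b66bb, b6bbb, 66bbbb, 6b6bb6].
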